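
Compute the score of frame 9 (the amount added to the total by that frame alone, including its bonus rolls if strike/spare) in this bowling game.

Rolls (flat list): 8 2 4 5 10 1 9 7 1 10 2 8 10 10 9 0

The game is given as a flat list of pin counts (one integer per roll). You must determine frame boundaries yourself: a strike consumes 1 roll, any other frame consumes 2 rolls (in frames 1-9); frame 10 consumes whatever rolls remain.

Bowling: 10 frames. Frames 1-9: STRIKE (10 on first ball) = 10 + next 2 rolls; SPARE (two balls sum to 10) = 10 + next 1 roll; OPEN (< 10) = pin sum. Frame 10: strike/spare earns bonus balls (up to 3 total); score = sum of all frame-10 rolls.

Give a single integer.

Answer: 19

Derivation:
Frame 1: SPARE (8+2=10). 10 + next roll (4) = 14. Cumulative: 14
Frame 2: OPEN (4+5=9). Cumulative: 23
Frame 3: STRIKE. 10 + next two rolls (1+9) = 20. Cumulative: 43
Frame 4: SPARE (1+9=10). 10 + next roll (7) = 17. Cumulative: 60
Frame 5: OPEN (7+1=8). Cumulative: 68
Frame 6: STRIKE. 10 + next two rolls (2+8) = 20. Cumulative: 88
Frame 7: SPARE (2+8=10). 10 + next roll (10) = 20. Cumulative: 108
Frame 8: STRIKE. 10 + next two rolls (10+9) = 29. Cumulative: 137
Frame 9: STRIKE. 10 + next two rolls (9+0) = 19. Cumulative: 156
Frame 10: OPEN. Sum of all frame-10 rolls (9+0) = 9. Cumulative: 165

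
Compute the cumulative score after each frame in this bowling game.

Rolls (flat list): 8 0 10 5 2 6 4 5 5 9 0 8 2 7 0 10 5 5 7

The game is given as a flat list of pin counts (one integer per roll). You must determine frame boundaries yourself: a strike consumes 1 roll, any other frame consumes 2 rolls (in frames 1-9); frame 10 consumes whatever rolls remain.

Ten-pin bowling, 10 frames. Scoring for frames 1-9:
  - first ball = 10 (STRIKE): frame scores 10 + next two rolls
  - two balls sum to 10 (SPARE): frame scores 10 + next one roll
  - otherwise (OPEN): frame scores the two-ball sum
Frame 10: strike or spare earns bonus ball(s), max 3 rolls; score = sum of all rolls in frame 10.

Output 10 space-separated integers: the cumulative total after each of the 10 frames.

Answer: 8 25 32 47 66 75 92 99 119 136

Derivation:
Frame 1: OPEN (8+0=8). Cumulative: 8
Frame 2: STRIKE. 10 + next two rolls (5+2) = 17. Cumulative: 25
Frame 3: OPEN (5+2=7). Cumulative: 32
Frame 4: SPARE (6+4=10). 10 + next roll (5) = 15. Cumulative: 47
Frame 5: SPARE (5+5=10). 10 + next roll (9) = 19. Cumulative: 66
Frame 6: OPEN (9+0=9). Cumulative: 75
Frame 7: SPARE (8+2=10). 10 + next roll (7) = 17. Cumulative: 92
Frame 8: OPEN (7+0=7). Cumulative: 99
Frame 9: STRIKE. 10 + next two rolls (5+5) = 20. Cumulative: 119
Frame 10: SPARE. Sum of all frame-10 rolls (5+5+7) = 17. Cumulative: 136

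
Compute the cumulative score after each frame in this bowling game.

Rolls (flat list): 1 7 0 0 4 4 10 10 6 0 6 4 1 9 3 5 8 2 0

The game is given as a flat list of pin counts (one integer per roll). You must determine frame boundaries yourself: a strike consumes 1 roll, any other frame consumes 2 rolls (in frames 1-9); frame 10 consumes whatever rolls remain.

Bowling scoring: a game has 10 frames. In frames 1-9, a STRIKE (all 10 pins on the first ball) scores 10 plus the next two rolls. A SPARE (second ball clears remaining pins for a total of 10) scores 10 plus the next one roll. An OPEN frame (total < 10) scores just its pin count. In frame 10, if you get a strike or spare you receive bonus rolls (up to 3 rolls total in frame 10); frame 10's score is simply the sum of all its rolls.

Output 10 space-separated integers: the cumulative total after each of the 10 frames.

Answer: 8 8 16 42 58 64 75 88 96 106

Derivation:
Frame 1: OPEN (1+7=8). Cumulative: 8
Frame 2: OPEN (0+0=0). Cumulative: 8
Frame 3: OPEN (4+4=8). Cumulative: 16
Frame 4: STRIKE. 10 + next two rolls (10+6) = 26. Cumulative: 42
Frame 5: STRIKE. 10 + next two rolls (6+0) = 16. Cumulative: 58
Frame 6: OPEN (6+0=6). Cumulative: 64
Frame 7: SPARE (6+4=10). 10 + next roll (1) = 11. Cumulative: 75
Frame 8: SPARE (1+9=10). 10 + next roll (3) = 13. Cumulative: 88
Frame 9: OPEN (3+5=8). Cumulative: 96
Frame 10: SPARE. Sum of all frame-10 rolls (8+2+0) = 10. Cumulative: 106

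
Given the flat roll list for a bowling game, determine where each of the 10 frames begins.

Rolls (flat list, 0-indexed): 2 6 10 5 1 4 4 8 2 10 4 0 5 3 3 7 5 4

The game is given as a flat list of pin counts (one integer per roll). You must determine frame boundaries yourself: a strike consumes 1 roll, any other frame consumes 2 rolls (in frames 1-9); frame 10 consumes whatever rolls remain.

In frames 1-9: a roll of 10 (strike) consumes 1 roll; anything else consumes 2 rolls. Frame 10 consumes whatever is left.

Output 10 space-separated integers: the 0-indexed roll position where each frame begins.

Frame 1 starts at roll index 0: rolls=2,6 (sum=8), consumes 2 rolls
Frame 2 starts at roll index 2: roll=10 (strike), consumes 1 roll
Frame 3 starts at roll index 3: rolls=5,1 (sum=6), consumes 2 rolls
Frame 4 starts at roll index 5: rolls=4,4 (sum=8), consumes 2 rolls
Frame 5 starts at roll index 7: rolls=8,2 (sum=10), consumes 2 rolls
Frame 6 starts at roll index 9: roll=10 (strike), consumes 1 roll
Frame 7 starts at roll index 10: rolls=4,0 (sum=4), consumes 2 rolls
Frame 8 starts at roll index 12: rolls=5,3 (sum=8), consumes 2 rolls
Frame 9 starts at roll index 14: rolls=3,7 (sum=10), consumes 2 rolls
Frame 10 starts at roll index 16: 2 remaining rolls

Answer: 0 2 3 5 7 9 10 12 14 16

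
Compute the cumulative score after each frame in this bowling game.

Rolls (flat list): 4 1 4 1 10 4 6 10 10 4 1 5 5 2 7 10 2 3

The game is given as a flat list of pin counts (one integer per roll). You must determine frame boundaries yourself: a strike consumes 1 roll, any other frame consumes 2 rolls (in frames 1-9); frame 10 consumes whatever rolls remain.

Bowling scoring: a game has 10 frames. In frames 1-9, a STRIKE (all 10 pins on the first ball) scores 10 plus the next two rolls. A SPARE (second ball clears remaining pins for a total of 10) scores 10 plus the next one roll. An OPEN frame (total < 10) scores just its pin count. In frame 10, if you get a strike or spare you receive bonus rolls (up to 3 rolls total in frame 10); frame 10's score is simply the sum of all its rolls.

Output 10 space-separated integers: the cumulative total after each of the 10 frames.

Frame 1: OPEN (4+1=5). Cumulative: 5
Frame 2: OPEN (4+1=5). Cumulative: 10
Frame 3: STRIKE. 10 + next two rolls (4+6) = 20. Cumulative: 30
Frame 4: SPARE (4+6=10). 10 + next roll (10) = 20. Cumulative: 50
Frame 5: STRIKE. 10 + next two rolls (10+4) = 24. Cumulative: 74
Frame 6: STRIKE. 10 + next two rolls (4+1) = 15. Cumulative: 89
Frame 7: OPEN (4+1=5). Cumulative: 94
Frame 8: SPARE (5+5=10). 10 + next roll (2) = 12. Cumulative: 106
Frame 9: OPEN (2+7=9). Cumulative: 115
Frame 10: STRIKE. Sum of all frame-10 rolls (10+2+3) = 15. Cumulative: 130

Answer: 5 10 30 50 74 89 94 106 115 130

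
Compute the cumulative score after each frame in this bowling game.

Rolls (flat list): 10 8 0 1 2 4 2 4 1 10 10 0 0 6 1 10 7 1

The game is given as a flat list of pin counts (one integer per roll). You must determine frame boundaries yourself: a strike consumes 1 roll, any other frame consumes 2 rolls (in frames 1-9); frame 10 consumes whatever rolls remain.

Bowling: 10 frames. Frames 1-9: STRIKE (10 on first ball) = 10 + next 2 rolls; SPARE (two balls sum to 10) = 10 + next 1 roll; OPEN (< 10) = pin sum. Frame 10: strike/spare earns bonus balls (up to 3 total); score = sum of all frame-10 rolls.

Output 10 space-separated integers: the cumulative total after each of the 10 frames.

Frame 1: STRIKE. 10 + next two rolls (8+0) = 18. Cumulative: 18
Frame 2: OPEN (8+0=8). Cumulative: 26
Frame 3: OPEN (1+2=3). Cumulative: 29
Frame 4: OPEN (4+2=6). Cumulative: 35
Frame 5: OPEN (4+1=5). Cumulative: 40
Frame 6: STRIKE. 10 + next two rolls (10+0) = 20. Cumulative: 60
Frame 7: STRIKE. 10 + next two rolls (0+0) = 10. Cumulative: 70
Frame 8: OPEN (0+0=0). Cumulative: 70
Frame 9: OPEN (6+1=7). Cumulative: 77
Frame 10: STRIKE. Sum of all frame-10 rolls (10+7+1) = 18. Cumulative: 95

Answer: 18 26 29 35 40 60 70 70 77 95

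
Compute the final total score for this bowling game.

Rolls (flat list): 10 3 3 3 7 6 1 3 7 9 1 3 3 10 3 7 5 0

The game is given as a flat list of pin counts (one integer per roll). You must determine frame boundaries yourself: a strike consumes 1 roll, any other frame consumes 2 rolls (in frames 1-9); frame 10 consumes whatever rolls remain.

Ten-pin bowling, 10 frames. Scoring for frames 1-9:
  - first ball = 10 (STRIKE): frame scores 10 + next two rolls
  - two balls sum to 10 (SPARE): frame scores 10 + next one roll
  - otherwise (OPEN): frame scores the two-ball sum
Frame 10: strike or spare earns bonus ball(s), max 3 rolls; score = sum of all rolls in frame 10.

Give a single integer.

Answer: 123

Derivation:
Frame 1: STRIKE. 10 + next two rolls (3+3) = 16. Cumulative: 16
Frame 2: OPEN (3+3=6). Cumulative: 22
Frame 3: SPARE (3+7=10). 10 + next roll (6) = 16. Cumulative: 38
Frame 4: OPEN (6+1=7). Cumulative: 45
Frame 5: SPARE (3+7=10). 10 + next roll (9) = 19. Cumulative: 64
Frame 6: SPARE (9+1=10). 10 + next roll (3) = 13. Cumulative: 77
Frame 7: OPEN (3+3=6). Cumulative: 83
Frame 8: STRIKE. 10 + next two rolls (3+7) = 20. Cumulative: 103
Frame 9: SPARE (3+7=10). 10 + next roll (5) = 15. Cumulative: 118
Frame 10: OPEN. Sum of all frame-10 rolls (5+0) = 5. Cumulative: 123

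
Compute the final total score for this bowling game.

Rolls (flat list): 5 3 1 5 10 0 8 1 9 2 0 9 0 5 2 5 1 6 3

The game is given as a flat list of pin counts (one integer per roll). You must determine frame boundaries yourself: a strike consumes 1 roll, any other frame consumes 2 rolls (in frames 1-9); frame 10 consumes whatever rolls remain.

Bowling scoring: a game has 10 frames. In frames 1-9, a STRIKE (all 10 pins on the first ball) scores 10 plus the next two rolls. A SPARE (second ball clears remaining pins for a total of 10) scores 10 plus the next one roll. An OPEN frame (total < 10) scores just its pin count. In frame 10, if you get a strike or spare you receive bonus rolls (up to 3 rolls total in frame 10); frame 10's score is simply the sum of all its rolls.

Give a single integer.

Answer: 85

Derivation:
Frame 1: OPEN (5+3=8). Cumulative: 8
Frame 2: OPEN (1+5=6). Cumulative: 14
Frame 3: STRIKE. 10 + next two rolls (0+8) = 18. Cumulative: 32
Frame 4: OPEN (0+8=8). Cumulative: 40
Frame 5: SPARE (1+9=10). 10 + next roll (2) = 12. Cumulative: 52
Frame 6: OPEN (2+0=2). Cumulative: 54
Frame 7: OPEN (9+0=9). Cumulative: 63
Frame 8: OPEN (5+2=7). Cumulative: 70
Frame 9: OPEN (5+1=6). Cumulative: 76
Frame 10: OPEN. Sum of all frame-10 rolls (6+3) = 9. Cumulative: 85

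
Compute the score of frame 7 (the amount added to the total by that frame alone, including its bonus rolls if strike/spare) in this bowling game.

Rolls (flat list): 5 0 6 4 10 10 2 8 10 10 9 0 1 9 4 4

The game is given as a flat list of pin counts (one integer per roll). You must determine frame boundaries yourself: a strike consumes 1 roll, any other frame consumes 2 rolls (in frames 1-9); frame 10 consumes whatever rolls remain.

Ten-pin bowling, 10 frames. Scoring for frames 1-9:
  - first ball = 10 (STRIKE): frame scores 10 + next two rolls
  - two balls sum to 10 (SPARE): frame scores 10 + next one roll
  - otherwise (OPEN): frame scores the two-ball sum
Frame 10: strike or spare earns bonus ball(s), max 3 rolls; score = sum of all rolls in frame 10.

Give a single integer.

Answer: 19

Derivation:
Frame 1: OPEN (5+0=5). Cumulative: 5
Frame 2: SPARE (6+4=10). 10 + next roll (10) = 20. Cumulative: 25
Frame 3: STRIKE. 10 + next two rolls (10+2) = 22. Cumulative: 47
Frame 4: STRIKE. 10 + next two rolls (2+8) = 20. Cumulative: 67
Frame 5: SPARE (2+8=10). 10 + next roll (10) = 20. Cumulative: 87
Frame 6: STRIKE. 10 + next two rolls (10+9) = 29. Cumulative: 116
Frame 7: STRIKE. 10 + next two rolls (9+0) = 19. Cumulative: 135
Frame 8: OPEN (9+0=9). Cumulative: 144
Frame 9: SPARE (1+9=10). 10 + next roll (4) = 14. Cumulative: 158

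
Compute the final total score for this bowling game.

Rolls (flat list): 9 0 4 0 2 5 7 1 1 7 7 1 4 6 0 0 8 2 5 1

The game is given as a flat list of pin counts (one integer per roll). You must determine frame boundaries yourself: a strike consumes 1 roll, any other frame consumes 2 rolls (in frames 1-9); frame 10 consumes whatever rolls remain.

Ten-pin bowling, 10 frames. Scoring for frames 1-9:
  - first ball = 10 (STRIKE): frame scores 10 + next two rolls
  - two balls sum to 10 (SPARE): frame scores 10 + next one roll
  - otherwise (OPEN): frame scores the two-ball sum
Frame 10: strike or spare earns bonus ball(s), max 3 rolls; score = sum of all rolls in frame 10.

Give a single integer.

Answer: 75

Derivation:
Frame 1: OPEN (9+0=9). Cumulative: 9
Frame 2: OPEN (4+0=4). Cumulative: 13
Frame 3: OPEN (2+5=7). Cumulative: 20
Frame 4: OPEN (7+1=8). Cumulative: 28
Frame 5: OPEN (1+7=8). Cumulative: 36
Frame 6: OPEN (7+1=8). Cumulative: 44
Frame 7: SPARE (4+6=10). 10 + next roll (0) = 10. Cumulative: 54
Frame 8: OPEN (0+0=0). Cumulative: 54
Frame 9: SPARE (8+2=10). 10 + next roll (5) = 15. Cumulative: 69
Frame 10: OPEN. Sum of all frame-10 rolls (5+1) = 6. Cumulative: 75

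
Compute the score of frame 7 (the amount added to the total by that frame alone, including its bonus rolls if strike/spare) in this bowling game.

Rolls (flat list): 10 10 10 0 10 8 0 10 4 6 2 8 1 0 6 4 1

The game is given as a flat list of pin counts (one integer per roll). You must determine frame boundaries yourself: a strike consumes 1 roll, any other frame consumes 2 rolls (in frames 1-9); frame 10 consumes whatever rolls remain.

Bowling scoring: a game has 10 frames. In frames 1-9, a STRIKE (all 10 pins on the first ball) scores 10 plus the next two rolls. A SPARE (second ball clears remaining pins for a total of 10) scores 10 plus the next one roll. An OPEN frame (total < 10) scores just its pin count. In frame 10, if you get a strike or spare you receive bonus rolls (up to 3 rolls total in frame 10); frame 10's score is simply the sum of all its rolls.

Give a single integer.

Frame 1: STRIKE. 10 + next two rolls (10+10) = 30. Cumulative: 30
Frame 2: STRIKE. 10 + next two rolls (10+0) = 20. Cumulative: 50
Frame 3: STRIKE. 10 + next two rolls (0+10) = 20. Cumulative: 70
Frame 4: SPARE (0+10=10). 10 + next roll (8) = 18. Cumulative: 88
Frame 5: OPEN (8+0=8). Cumulative: 96
Frame 6: STRIKE. 10 + next two rolls (4+6) = 20. Cumulative: 116
Frame 7: SPARE (4+6=10). 10 + next roll (2) = 12. Cumulative: 128
Frame 8: SPARE (2+8=10). 10 + next roll (1) = 11. Cumulative: 139
Frame 9: OPEN (1+0=1). Cumulative: 140

Answer: 12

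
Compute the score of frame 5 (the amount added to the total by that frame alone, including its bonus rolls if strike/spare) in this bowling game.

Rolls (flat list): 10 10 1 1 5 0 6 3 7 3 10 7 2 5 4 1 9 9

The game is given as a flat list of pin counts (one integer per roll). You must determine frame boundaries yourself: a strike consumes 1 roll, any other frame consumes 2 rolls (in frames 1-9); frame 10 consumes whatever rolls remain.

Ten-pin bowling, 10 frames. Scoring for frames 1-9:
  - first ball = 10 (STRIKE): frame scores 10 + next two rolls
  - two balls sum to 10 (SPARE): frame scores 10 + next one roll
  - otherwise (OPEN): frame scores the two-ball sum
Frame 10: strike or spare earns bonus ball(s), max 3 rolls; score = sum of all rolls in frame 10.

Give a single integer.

Frame 1: STRIKE. 10 + next two rolls (10+1) = 21. Cumulative: 21
Frame 2: STRIKE. 10 + next two rolls (1+1) = 12. Cumulative: 33
Frame 3: OPEN (1+1=2). Cumulative: 35
Frame 4: OPEN (5+0=5). Cumulative: 40
Frame 5: OPEN (6+3=9). Cumulative: 49
Frame 6: SPARE (7+3=10). 10 + next roll (10) = 20. Cumulative: 69
Frame 7: STRIKE. 10 + next two rolls (7+2) = 19. Cumulative: 88

Answer: 9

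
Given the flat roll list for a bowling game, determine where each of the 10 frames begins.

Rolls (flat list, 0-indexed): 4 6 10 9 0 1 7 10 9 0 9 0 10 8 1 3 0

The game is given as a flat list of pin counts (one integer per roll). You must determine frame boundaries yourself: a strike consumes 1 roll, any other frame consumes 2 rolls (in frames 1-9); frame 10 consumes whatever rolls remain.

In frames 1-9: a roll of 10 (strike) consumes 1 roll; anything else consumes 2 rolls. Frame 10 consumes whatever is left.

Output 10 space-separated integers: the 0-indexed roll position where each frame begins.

Answer: 0 2 3 5 7 8 10 12 13 15

Derivation:
Frame 1 starts at roll index 0: rolls=4,6 (sum=10), consumes 2 rolls
Frame 2 starts at roll index 2: roll=10 (strike), consumes 1 roll
Frame 3 starts at roll index 3: rolls=9,0 (sum=9), consumes 2 rolls
Frame 4 starts at roll index 5: rolls=1,7 (sum=8), consumes 2 rolls
Frame 5 starts at roll index 7: roll=10 (strike), consumes 1 roll
Frame 6 starts at roll index 8: rolls=9,0 (sum=9), consumes 2 rolls
Frame 7 starts at roll index 10: rolls=9,0 (sum=9), consumes 2 rolls
Frame 8 starts at roll index 12: roll=10 (strike), consumes 1 roll
Frame 9 starts at roll index 13: rolls=8,1 (sum=9), consumes 2 rolls
Frame 10 starts at roll index 15: 2 remaining rolls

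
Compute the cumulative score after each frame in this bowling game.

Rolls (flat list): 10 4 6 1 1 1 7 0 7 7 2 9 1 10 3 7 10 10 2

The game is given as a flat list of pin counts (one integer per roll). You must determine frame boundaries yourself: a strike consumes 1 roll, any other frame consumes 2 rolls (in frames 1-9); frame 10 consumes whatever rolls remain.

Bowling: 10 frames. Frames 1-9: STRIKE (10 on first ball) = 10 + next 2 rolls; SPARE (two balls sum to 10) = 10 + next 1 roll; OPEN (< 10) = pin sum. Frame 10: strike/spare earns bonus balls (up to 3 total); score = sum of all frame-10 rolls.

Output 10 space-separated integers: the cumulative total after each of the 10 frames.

Frame 1: STRIKE. 10 + next two rolls (4+6) = 20. Cumulative: 20
Frame 2: SPARE (4+6=10). 10 + next roll (1) = 11. Cumulative: 31
Frame 3: OPEN (1+1=2). Cumulative: 33
Frame 4: OPEN (1+7=8). Cumulative: 41
Frame 5: OPEN (0+7=7). Cumulative: 48
Frame 6: OPEN (7+2=9). Cumulative: 57
Frame 7: SPARE (9+1=10). 10 + next roll (10) = 20. Cumulative: 77
Frame 8: STRIKE. 10 + next two rolls (3+7) = 20. Cumulative: 97
Frame 9: SPARE (3+7=10). 10 + next roll (10) = 20. Cumulative: 117
Frame 10: STRIKE. Sum of all frame-10 rolls (10+10+2) = 22. Cumulative: 139

Answer: 20 31 33 41 48 57 77 97 117 139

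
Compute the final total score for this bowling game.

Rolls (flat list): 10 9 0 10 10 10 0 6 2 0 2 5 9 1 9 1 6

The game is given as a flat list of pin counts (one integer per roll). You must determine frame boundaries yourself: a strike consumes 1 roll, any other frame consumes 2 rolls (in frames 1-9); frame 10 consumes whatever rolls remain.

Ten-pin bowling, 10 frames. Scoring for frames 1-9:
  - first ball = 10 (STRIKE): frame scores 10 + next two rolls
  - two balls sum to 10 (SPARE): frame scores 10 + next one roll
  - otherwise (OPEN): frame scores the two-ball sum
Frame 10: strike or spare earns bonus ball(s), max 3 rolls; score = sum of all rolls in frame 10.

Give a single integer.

Answer: 144

Derivation:
Frame 1: STRIKE. 10 + next two rolls (9+0) = 19. Cumulative: 19
Frame 2: OPEN (9+0=9). Cumulative: 28
Frame 3: STRIKE. 10 + next two rolls (10+10) = 30. Cumulative: 58
Frame 4: STRIKE. 10 + next two rolls (10+0) = 20. Cumulative: 78
Frame 5: STRIKE. 10 + next two rolls (0+6) = 16. Cumulative: 94
Frame 6: OPEN (0+6=6). Cumulative: 100
Frame 7: OPEN (2+0=2). Cumulative: 102
Frame 8: OPEN (2+5=7). Cumulative: 109
Frame 9: SPARE (9+1=10). 10 + next roll (9) = 19. Cumulative: 128
Frame 10: SPARE. Sum of all frame-10 rolls (9+1+6) = 16. Cumulative: 144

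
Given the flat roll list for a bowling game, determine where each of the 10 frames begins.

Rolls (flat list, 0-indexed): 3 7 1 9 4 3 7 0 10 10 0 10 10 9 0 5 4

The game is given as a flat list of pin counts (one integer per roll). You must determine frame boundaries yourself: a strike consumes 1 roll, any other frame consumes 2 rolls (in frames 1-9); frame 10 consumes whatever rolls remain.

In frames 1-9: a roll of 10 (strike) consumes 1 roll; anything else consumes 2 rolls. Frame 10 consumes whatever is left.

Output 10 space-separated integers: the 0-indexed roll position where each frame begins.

Frame 1 starts at roll index 0: rolls=3,7 (sum=10), consumes 2 rolls
Frame 2 starts at roll index 2: rolls=1,9 (sum=10), consumes 2 rolls
Frame 3 starts at roll index 4: rolls=4,3 (sum=7), consumes 2 rolls
Frame 4 starts at roll index 6: rolls=7,0 (sum=7), consumes 2 rolls
Frame 5 starts at roll index 8: roll=10 (strike), consumes 1 roll
Frame 6 starts at roll index 9: roll=10 (strike), consumes 1 roll
Frame 7 starts at roll index 10: rolls=0,10 (sum=10), consumes 2 rolls
Frame 8 starts at roll index 12: roll=10 (strike), consumes 1 roll
Frame 9 starts at roll index 13: rolls=9,0 (sum=9), consumes 2 rolls
Frame 10 starts at roll index 15: 2 remaining rolls

Answer: 0 2 4 6 8 9 10 12 13 15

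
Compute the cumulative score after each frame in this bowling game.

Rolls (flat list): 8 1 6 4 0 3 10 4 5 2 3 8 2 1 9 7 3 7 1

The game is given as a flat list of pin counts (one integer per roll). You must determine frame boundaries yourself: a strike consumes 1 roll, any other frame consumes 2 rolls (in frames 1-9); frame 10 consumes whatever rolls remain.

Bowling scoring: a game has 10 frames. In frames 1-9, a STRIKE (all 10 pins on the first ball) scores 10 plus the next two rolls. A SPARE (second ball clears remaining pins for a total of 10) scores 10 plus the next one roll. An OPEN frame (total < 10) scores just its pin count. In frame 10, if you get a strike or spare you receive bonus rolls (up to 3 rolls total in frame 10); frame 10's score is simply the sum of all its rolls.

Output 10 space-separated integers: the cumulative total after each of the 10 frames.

Frame 1: OPEN (8+1=9). Cumulative: 9
Frame 2: SPARE (6+4=10). 10 + next roll (0) = 10. Cumulative: 19
Frame 3: OPEN (0+3=3). Cumulative: 22
Frame 4: STRIKE. 10 + next two rolls (4+5) = 19. Cumulative: 41
Frame 5: OPEN (4+5=9). Cumulative: 50
Frame 6: OPEN (2+3=5). Cumulative: 55
Frame 7: SPARE (8+2=10). 10 + next roll (1) = 11. Cumulative: 66
Frame 8: SPARE (1+9=10). 10 + next roll (7) = 17. Cumulative: 83
Frame 9: SPARE (7+3=10). 10 + next roll (7) = 17. Cumulative: 100
Frame 10: OPEN. Sum of all frame-10 rolls (7+1) = 8. Cumulative: 108

Answer: 9 19 22 41 50 55 66 83 100 108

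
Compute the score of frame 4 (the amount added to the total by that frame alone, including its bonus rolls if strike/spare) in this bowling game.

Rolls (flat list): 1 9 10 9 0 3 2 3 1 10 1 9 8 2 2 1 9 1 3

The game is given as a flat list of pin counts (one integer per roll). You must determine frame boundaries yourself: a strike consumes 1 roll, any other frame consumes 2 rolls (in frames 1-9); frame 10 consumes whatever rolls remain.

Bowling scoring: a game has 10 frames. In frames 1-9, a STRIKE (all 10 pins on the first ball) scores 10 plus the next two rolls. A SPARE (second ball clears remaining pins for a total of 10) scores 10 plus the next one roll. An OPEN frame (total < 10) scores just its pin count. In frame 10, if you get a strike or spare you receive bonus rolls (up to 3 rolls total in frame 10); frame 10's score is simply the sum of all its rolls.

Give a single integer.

Answer: 5

Derivation:
Frame 1: SPARE (1+9=10). 10 + next roll (10) = 20. Cumulative: 20
Frame 2: STRIKE. 10 + next two rolls (9+0) = 19. Cumulative: 39
Frame 3: OPEN (9+0=9). Cumulative: 48
Frame 4: OPEN (3+2=5). Cumulative: 53
Frame 5: OPEN (3+1=4). Cumulative: 57
Frame 6: STRIKE. 10 + next two rolls (1+9) = 20. Cumulative: 77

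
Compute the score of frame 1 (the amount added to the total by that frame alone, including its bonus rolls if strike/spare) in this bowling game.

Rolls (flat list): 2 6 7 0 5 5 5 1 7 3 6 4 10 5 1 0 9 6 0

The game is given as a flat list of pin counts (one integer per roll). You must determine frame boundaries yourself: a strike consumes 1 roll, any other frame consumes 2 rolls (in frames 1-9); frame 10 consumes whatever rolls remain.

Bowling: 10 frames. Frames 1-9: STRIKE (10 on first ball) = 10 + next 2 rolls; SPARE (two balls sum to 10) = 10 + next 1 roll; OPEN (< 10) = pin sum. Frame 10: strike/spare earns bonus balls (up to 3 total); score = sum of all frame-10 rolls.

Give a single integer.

Answer: 8

Derivation:
Frame 1: OPEN (2+6=8). Cumulative: 8
Frame 2: OPEN (7+0=7). Cumulative: 15
Frame 3: SPARE (5+5=10). 10 + next roll (5) = 15. Cumulative: 30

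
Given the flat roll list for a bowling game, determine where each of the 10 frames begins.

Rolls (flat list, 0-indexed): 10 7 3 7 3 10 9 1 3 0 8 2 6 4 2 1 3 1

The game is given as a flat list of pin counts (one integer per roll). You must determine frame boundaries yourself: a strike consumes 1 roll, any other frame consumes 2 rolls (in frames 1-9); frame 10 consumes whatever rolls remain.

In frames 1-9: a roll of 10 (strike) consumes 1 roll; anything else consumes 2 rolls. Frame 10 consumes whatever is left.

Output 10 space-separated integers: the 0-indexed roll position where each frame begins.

Frame 1 starts at roll index 0: roll=10 (strike), consumes 1 roll
Frame 2 starts at roll index 1: rolls=7,3 (sum=10), consumes 2 rolls
Frame 3 starts at roll index 3: rolls=7,3 (sum=10), consumes 2 rolls
Frame 4 starts at roll index 5: roll=10 (strike), consumes 1 roll
Frame 5 starts at roll index 6: rolls=9,1 (sum=10), consumes 2 rolls
Frame 6 starts at roll index 8: rolls=3,0 (sum=3), consumes 2 rolls
Frame 7 starts at roll index 10: rolls=8,2 (sum=10), consumes 2 rolls
Frame 8 starts at roll index 12: rolls=6,4 (sum=10), consumes 2 rolls
Frame 9 starts at roll index 14: rolls=2,1 (sum=3), consumes 2 rolls
Frame 10 starts at roll index 16: 2 remaining rolls

Answer: 0 1 3 5 6 8 10 12 14 16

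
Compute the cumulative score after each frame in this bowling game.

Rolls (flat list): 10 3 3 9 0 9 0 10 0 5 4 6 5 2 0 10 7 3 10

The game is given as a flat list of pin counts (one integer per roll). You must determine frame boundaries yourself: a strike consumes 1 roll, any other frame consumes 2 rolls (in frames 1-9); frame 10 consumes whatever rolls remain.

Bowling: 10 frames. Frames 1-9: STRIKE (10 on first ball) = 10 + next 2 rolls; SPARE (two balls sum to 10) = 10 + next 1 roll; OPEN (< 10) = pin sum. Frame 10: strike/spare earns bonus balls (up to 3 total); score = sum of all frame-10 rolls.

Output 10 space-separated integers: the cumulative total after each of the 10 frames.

Frame 1: STRIKE. 10 + next two rolls (3+3) = 16. Cumulative: 16
Frame 2: OPEN (3+3=6). Cumulative: 22
Frame 3: OPEN (9+0=9). Cumulative: 31
Frame 4: OPEN (9+0=9). Cumulative: 40
Frame 5: STRIKE. 10 + next two rolls (0+5) = 15. Cumulative: 55
Frame 6: OPEN (0+5=5). Cumulative: 60
Frame 7: SPARE (4+6=10). 10 + next roll (5) = 15. Cumulative: 75
Frame 8: OPEN (5+2=7). Cumulative: 82
Frame 9: SPARE (0+10=10). 10 + next roll (7) = 17. Cumulative: 99
Frame 10: SPARE. Sum of all frame-10 rolls (7+3+10) = 20. Cumulative: 119

Answer: 16 22 31 40 55 60 75 82 99 119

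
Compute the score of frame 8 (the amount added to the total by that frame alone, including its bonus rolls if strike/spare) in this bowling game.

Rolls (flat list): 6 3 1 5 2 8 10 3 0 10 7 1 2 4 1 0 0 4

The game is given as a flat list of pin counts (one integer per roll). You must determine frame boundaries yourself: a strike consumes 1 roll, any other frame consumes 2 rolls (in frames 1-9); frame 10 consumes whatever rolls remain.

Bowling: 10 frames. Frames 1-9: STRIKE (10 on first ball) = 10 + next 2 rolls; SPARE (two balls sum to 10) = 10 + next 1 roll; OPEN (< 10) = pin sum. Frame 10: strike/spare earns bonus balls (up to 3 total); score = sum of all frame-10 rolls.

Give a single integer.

Frame 1: OPEN (6+3=9). Cumulative: 9
Frame 2: OPEN (1+5=6). Cumulative: 15
Frame 3: SPARE (2+8=10). 10 + next roll (10) = 20. Cumulative: 35
Frame 4: STRIKE. 10 + next two rolls (3+0) = 13. Cumulative: 48
Frame 5: OPEN (3+0=3). Cumulative: 51
Frame 6: STRIKE. 10 + next two rolls (7+1) = 18. Cumulative: 69
Frame 7: OPEN (7+1=8). Cumulative: 77
Frame 8: OPEN (2+4=6). Cumulative: 83
Frame 9: OPEN (1+0=1). Cumulative: 84
Frame 10: OPEN. Sum of all frame-10 rolls (0+4) = 4. Cumulative: 88

Answer: 6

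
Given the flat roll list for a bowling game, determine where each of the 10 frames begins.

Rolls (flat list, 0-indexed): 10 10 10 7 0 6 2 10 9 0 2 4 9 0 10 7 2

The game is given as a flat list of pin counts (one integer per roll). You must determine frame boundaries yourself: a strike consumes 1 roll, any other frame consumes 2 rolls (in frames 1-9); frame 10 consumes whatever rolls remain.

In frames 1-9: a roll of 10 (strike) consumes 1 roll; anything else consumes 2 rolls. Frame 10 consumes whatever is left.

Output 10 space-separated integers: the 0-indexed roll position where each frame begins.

Frame 1 starts at roll index 0: roll=10 (strike), consumes 1 roll
Frame 2 starts at roll index 1: roll=10 (strike), consumes 1 roll
Frame 3 starts at roll index 2: roll=10 (strike), consumes 1 roll
Frame 4 starts at roll index 3: rolls=7,0 (sum=7), consumes 2 rolls
Frame 5 starts at roll index 5: rolls=6,2 (sum=8), consumes 2 rolls
Frame 6 starts at roll index 7: roll=10 (strike), consumes 1 roll
Frame 7 starts at roll index 8: rolls=9,0 (sum=9), consumes 2 rolls
Frame 8 starts at roll index 10: rolls=2,4 (sum=6), consumes 2 rolls
Frame 9 starts at roll index 12: rolls=9,0 (sum=9), consumes 2 rolls
Frame 10 starts at roll index 14: 3 remaining rolls

Answer: 0 1 2 3 5 7 8 10 12 14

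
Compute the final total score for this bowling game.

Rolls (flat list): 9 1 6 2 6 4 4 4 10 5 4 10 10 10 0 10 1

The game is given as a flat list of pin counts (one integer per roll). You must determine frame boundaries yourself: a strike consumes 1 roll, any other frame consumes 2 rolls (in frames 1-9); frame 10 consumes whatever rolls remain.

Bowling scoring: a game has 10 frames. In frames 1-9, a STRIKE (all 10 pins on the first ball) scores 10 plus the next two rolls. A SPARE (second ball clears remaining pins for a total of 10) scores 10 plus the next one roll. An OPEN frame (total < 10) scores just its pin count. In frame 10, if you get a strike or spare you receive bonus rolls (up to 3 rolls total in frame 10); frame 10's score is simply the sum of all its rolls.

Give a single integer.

Frame 1: SPARE (9+1=10). 10 + next roll (6) = 16. Cumulative: 16
Frame 2: OPEN (6+2=8). Cumulative: 24
Frame 3: SPARE (6+4=10). 10 + next roll (4) = 14. Cumulative: 38
Frame 4: OPEN (4+4=8). Cumulative: 46
Frame 5: STRIKE. 10 + next two rolls (5+4) = 19. Cumulative: 65
Frame 6: OPEN (5+4=9). Cumulative: 74
Frame 7: STRIKE. 10 + next two rolls (10+10) = 30. Cumulative: 104
Frame 8: STRIKE. 10 + next two rolls (10+0) = 20. Cumulative: 124
Frame 9: STRIKE. 10 + next two rolls (0+10) = 20. Cumulative: 144
Frame 10: SPARE. Sum of all frame-10 rolls (0+10+1) = 11. Cumulative: 155

Answer: 155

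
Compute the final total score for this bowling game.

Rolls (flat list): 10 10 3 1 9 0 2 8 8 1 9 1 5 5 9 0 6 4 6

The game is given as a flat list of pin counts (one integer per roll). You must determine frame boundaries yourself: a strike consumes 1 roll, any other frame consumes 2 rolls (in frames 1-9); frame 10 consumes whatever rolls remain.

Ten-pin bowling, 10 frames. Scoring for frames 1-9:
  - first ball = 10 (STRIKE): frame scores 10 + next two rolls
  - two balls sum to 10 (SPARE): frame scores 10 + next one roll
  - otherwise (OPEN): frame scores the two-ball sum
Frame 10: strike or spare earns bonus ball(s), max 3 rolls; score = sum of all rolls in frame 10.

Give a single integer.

Frame 1: STRIKE. 10 + next two rolls (10+3) = 23. Cumulative: 23
Frame 2: STRIKE. 10 + next two rolls (3+1) = 14. Cumulative: 37
Frame 3: OPEN (3+1=4). Cumulative: 41
Frame 4: OPEN (9+0=9). Cumulative: 50
Frame 5: SPARE (2+8=10). 10 + next roll (8) = 18. Cumulative: 68
Frame 6: OPEN (8+1=9). Cumulative: 77
Frame 7: SPARE (9+1=10). 10 + next roll (5) = 15. Cumulative: 92
Frame 8: SPARE (5+5=10). 10 + next roll (9) = 19. Cumulative: 111
Frame 9: OPEN (9+0=9). Cumulative: 120
Frame 10: SPARE. Sum of all frame-10 rolls (6+4+6) = 16. Cumulative: 136

Answer: 136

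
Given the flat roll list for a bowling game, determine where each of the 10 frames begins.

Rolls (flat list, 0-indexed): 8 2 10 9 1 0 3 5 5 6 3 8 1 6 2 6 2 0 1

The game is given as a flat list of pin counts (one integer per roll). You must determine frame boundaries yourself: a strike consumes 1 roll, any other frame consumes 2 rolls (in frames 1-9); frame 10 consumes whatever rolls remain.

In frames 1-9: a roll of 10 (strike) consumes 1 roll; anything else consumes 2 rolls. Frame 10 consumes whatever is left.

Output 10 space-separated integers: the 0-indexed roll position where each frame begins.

Answer: 0 2 3 5 7 9 11 13 15 17

Derivation:
Frame 1 starts at roll index 0: rolls=8,2 (sum=10), consumes 2 rolls
Frame 2 starts at roll index 2: roll=10 (strike), consumes 1 roll
Frame 3 starts at roll index 3: rolls=9,1 (sum=10), consumes 2 rolls
Frame 4 starts at roll index 5: rolls=0,3 (sum=3), consumes 2 rolls
Frame 5 starts at roll index 7: rolls=5,5 (sum=10), consumes 2 rolls
Frame 6 starts at roll index 9: rolls=6,3 (sum=9), consumes 2 rolls
Frame 7 starts at roll index 11: rolls=8,1 (sum=9), consumes 2 rolls
Frame 8 starts at roll index 13: rolls=6,2 (sum=8), consumes 2 rolls
Frame 9 starts at roll index 15: rolls=6,2 (sum=8), consumes 2 rolls
Frame 10 starts at roll index 17: 2 remaining rolls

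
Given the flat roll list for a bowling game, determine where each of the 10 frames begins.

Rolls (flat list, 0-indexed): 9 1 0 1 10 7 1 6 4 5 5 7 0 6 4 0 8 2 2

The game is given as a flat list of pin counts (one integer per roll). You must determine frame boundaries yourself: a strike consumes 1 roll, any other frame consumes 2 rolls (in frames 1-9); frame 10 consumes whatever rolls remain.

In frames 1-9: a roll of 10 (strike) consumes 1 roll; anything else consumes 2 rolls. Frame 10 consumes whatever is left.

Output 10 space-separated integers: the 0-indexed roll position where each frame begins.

Frame 1 starts at roll index 0: rolls=9,1 (sum=10), consumes 2 rolls
Frame 2 starts at roll index 2: rolls=0,1 (sum=1), consumes 2 rolls
Frame 3 starts at roll index 4: roll=10 (strike), consumes 1 roll
Frame 4 starts at roll index 5: rolls=7,1 (sum=8), consumes 2 rolls
Frame 5 starts at roll index 7: rolls=6,4 (sum=10), consumes 2 rolls
Frame 6 starts at roll index 9: rolls=5,5 (sum=10), consumes 2 rolls
Frame 7 starts at roll index 11: rolls=7,0 (sum=7), consumes 2 rolls
Frame 8 starts at roll index 13: rolls=6,4 (sum=10), consumes 2 rolls
Frame 9 starts at roll index 15: rolls=0,8 (sum=8), consumes 2 rolls
Frame 10 starts at roll index 17: 2 remaining rolls

Answer: 0 2 4 5 7 9 11 13 15 17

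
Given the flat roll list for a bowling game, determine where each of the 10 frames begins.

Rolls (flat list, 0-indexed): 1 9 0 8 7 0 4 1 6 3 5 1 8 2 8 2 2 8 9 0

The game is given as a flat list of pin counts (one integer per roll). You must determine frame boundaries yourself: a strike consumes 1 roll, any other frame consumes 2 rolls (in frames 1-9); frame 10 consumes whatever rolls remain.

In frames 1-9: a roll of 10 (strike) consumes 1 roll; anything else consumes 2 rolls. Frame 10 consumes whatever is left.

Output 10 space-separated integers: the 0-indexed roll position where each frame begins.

Frame 1 starts at roll index 0: rolls=1,9 (sum=10), consumes 2 rolls
Frame 2 starts at roll index 2: rolls=0,8 (sum=8), consumes 2 rolls
Frame 3 starts at roll index 4: rolls=7,0 (sum=7), consumes 2 rolls
Frame 4 starts at roll index 6: rolls=4,1 (sum=5), consumes 2 rolls
Frame 5 starts at roll index 8: rolls=6,3 (sum=9), consumes 2 rolls
Frame 6 starts at roll index 10: rolls=5,1 (sum=6), consumes 2 rolls
Frame 7 starts at roll index 12: rolls=8,2 (sum=10), consumes 2 rolls
Frame 8 starts at roll index 14: rolls=8,2 (sum=10), consumes 2 rolls
Frame 9 starts at roll index 16: rolls=2,8 (sum=10), consumes 2 rolls
Frame 10 starts at roll index 18: 2 remaining rolls

Answer: 0 2 4 6 8 10 12 14 16 18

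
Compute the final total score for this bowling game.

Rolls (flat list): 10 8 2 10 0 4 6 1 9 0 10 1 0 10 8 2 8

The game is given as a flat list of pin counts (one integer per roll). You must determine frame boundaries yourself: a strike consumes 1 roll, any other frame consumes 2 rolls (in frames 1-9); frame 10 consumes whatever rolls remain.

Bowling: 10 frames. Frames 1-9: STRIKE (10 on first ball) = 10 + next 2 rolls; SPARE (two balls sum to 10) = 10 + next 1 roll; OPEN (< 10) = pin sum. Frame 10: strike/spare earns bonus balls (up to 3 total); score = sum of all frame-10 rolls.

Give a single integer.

Frame 1: STRIKE. 10 + next two rolls (8+2) = 20. Cumulative: 20
Frame 2: SPARE (8+2=10). 10 + next roll (10) = 20. Cumulative: 40
Frame 3: STRIKE. 10 + next two rolls (0+4) = 14. Cumulative: 54
Frame 4: OPEN (0+4=4). Cumulative: 58
Frame 5: OPEN (6+1=7). Cumulative: 65
Frame 6: OPEN (9+0=9). Cumulative: 74
Frame 7: STRIKE. 10 + next two rolls (1+0) = 11. Cumulative: 85
Frame 8: OPEN (1+0=1). Cumulative: 86
Frame 9: STRIKE. 10 + next two rolls (8+2) = 20. Cumulative: 106
Frame 10: SPARE. Sum of all frame-10 rolls (8+2+8) = 18. Cumulative: 124

Answer: 124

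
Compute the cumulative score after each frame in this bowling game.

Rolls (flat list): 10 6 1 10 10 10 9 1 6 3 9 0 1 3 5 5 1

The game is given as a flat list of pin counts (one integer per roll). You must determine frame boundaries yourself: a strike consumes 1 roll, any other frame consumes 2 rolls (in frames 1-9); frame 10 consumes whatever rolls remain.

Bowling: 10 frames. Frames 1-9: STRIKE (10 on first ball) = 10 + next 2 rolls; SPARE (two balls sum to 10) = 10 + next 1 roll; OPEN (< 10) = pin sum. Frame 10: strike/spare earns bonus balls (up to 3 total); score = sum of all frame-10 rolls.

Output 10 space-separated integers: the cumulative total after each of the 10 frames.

Answer: 17 24 54 83 103 119 128 137 141 152

Derivation:
Frame 1: STRIKE. 10 + next two rolls (6+1) = 17. Cumulative: 17
Frame 2: OPEN (6+1=7). Cumulative: 24
Frame 3: STRIKE. 10 + next two rolls (10+10) = 30. Cumulative: 54
Frame 4: STRIKE. 10 + next two rolls (10+9) = 29. Cumulative: 83
Frame 5: STRIKE. 10 + next two rolls (9+1) = 20. Cumulative: 103
Frame 6: SPARE (9+1=10). 10 + next roll (6) = 16. Cumulative: 119
Frame 7: OPEN (6+3=9). Cumulative: 128
Frame 8: OPEN (9+0=9). Cumulative: 137
Frame 9: OPEN (1+3=4). Cumulative: 141
Frame 10: SPARE. Sum of all frame-10 rolls (5+5+1) = 11. Cumulative: 152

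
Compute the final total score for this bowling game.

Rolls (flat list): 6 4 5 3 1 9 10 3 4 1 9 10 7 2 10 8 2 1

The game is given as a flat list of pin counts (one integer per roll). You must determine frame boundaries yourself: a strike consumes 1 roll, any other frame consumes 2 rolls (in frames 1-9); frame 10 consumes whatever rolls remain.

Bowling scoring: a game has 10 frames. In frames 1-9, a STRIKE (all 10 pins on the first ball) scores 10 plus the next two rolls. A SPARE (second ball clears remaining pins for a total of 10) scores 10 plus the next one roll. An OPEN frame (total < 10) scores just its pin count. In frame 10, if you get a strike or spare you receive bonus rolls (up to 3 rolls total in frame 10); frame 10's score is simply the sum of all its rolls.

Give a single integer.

Answer: 146

Derivation:
Frame 1: SPARE (6+4=10). 10 + next roll (5) = 15. Cumulative: 15
Frame 2: OPEN (5+3=8). Cumulative: 23
Frame 3: SPARE (1+9=10). 10 + next roll (10) = 20. Cumulative: 43
Frame 4: STRIKE. 10 + next two rolls (3+4) = 17. Cumulative: 60
Frame 5: OPEN (3+4=7). Cumulative: 67
Frame 6: SPARE (1+9=10). 10 + next roll (10) = 20. Cumulative: 87
Frame 7: STRIKE. 10 + next two rolls (7+2) = 19. Cumulative: 106
Frame 8: OPEN (7+2=9). Cumulative: 115
Frame 9: STRIKE. 10 + next two rolls (8+2) = 20. Cumulative: 135
Frame 10: SPARE. Sum of all frame-10 rolls (8+2+1) = 11. Cumulative: 146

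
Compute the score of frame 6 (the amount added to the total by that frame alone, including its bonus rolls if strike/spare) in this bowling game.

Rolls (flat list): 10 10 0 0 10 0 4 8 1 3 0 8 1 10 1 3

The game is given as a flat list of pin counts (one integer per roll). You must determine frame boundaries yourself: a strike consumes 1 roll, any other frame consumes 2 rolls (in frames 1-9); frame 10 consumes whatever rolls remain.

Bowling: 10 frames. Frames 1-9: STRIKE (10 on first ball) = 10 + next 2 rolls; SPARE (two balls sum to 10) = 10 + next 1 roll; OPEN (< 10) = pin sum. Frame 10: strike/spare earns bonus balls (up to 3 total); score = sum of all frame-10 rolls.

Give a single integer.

Answer: 9

Derivation:
Frame 1: STRIKE. 10 + next two rolls (10+0) = 20. Cumulative: 20
Frame 2: STRIKE. 10 + next two rolls (0+0) = 10. Cumulative: 30
Frame 3: OPEN (0+0=0). Cumulative: 30
Frame 4: STRIKE. 10 + next two rolls (0+4) = 14. Cumulative: 44
Frame 5: OPEN (0+4=4). Cumulative: 48
Frame 6: OPEN (8+1=9). Cumulative: 57
Frame 7: OPEN (3+0=3). Cumulative: 60
Frame 8: OPEN (8+1=9). Cumulative: 69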